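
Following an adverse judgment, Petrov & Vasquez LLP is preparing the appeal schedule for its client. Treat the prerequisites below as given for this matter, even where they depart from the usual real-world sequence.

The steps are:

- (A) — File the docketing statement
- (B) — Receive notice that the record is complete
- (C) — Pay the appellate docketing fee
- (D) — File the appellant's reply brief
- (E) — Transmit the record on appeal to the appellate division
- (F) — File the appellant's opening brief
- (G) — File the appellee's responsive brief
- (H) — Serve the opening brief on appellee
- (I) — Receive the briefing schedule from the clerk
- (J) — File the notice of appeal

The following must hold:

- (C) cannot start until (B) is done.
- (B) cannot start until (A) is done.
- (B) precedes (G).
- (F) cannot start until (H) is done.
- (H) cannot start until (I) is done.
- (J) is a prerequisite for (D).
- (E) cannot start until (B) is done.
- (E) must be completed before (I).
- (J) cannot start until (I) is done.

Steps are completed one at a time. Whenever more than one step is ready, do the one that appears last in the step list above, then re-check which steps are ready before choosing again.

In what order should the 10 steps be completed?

(A) has no prerequisites → (A) first.
(B) needed (A), now all done → (B).
(G), (E) and (C) are all available; (G) is listed later → (G).
Ready: (E) and (C). (E) is listed later → (E).
(I) now also ready, so the ready set is {(I), (C)}; (I) is listed later → (I).
(J), (H) and (C) are all available; (J) is listed later → (J).
Ready: (H), (D) and (C). (H) is listed later → (H).
(F) now also ready, so the ready set is {(F), (D), (C)}; (F) is listed later → (F).
Ready: (D) and (C). (D) is listed later → (D).
Next only (C) has its prerequisites met → (C).

(A) → (B) → (G) → (E) → (I) → (J) → (H) → (F) → (D) → (C)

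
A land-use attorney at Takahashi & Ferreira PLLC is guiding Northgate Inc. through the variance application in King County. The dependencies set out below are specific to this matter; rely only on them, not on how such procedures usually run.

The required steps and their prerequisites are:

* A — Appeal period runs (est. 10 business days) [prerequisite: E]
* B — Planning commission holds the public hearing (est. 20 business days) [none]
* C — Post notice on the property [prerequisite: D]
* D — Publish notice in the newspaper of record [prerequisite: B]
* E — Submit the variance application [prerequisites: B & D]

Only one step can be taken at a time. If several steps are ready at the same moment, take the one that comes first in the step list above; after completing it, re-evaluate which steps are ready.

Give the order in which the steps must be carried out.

B has no prerequisites → B first.
That leaves D as the only ready step → D.
Now C and E have their prerequisites met. C is listed earlier, so C next.
Next only E has its prerequisites met → E.
Next only A has its prerequisites met → A.

B → D → C → E → A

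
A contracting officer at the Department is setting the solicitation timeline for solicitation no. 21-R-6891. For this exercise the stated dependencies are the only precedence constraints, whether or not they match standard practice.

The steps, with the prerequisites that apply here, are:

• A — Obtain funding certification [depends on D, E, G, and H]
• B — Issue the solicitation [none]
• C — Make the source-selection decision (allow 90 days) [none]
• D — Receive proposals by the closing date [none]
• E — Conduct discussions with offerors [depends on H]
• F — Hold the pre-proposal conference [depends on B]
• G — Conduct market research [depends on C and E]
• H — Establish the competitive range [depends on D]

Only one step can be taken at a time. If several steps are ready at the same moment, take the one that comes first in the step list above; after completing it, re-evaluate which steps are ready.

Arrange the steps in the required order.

B, C and D have no prerequisites; B is listed earlier, so B is first.
F now also ready, so the ready set is {C, D, F}; C is listed earlier → C.
Now D and F have their prerequisites met. D is listed earlier, so D next.
H now also ready, so the ready set is {F, H}; F is listed earlier → F.
H is the only step now ready → H.
Next only E has its prerequisites met → E.
That leaves G as the only ready step → G.
Next only A has its prerequisites met → A.

B → C → D → F → H → E → G → A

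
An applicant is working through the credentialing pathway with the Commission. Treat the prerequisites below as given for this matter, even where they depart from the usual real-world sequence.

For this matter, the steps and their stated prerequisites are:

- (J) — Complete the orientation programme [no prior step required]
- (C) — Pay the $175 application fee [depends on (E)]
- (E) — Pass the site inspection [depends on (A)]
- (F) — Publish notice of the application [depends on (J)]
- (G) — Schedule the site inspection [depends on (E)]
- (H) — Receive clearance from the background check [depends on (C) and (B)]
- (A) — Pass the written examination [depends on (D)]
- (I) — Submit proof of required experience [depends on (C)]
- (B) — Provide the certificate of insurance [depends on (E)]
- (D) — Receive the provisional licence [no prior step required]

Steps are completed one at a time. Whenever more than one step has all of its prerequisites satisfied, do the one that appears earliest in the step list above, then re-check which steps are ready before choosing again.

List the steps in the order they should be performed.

(J) → (F) → (D) → (A) → (E) → (C) → (G) → (I) → (B) → (H)

Nothing is required for (J) and (D). (J) is listed earlier → (J) first.
(F) and (D) are both available; (F) is listed earlier → (F).
That leaves (D) as the only ready step → (D).
Next only (A) has its prerequisites met → (A).
Next only (E) has its prerequisites met → (E).
Now (C), (G) and (B) have their prerequisites met. (C) is listed earlier, so (C) next.
(G), (I) and (B) are all available; (G) is listed earlier → (G).
(I) and (B) are both available; (I) is listed earlier → (I).
Next only (B) has its prerequisites met → (B).
(H) needed (C) and (B), now all done → (H).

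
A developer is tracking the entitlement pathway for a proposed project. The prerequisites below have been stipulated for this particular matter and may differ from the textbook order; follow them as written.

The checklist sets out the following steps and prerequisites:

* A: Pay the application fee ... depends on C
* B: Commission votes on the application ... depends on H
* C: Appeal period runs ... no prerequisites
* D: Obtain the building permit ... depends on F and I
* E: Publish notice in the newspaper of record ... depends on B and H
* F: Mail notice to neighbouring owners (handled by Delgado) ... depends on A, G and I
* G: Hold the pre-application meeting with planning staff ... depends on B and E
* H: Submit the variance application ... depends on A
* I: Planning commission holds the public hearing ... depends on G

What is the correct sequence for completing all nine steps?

C A H B E G I F D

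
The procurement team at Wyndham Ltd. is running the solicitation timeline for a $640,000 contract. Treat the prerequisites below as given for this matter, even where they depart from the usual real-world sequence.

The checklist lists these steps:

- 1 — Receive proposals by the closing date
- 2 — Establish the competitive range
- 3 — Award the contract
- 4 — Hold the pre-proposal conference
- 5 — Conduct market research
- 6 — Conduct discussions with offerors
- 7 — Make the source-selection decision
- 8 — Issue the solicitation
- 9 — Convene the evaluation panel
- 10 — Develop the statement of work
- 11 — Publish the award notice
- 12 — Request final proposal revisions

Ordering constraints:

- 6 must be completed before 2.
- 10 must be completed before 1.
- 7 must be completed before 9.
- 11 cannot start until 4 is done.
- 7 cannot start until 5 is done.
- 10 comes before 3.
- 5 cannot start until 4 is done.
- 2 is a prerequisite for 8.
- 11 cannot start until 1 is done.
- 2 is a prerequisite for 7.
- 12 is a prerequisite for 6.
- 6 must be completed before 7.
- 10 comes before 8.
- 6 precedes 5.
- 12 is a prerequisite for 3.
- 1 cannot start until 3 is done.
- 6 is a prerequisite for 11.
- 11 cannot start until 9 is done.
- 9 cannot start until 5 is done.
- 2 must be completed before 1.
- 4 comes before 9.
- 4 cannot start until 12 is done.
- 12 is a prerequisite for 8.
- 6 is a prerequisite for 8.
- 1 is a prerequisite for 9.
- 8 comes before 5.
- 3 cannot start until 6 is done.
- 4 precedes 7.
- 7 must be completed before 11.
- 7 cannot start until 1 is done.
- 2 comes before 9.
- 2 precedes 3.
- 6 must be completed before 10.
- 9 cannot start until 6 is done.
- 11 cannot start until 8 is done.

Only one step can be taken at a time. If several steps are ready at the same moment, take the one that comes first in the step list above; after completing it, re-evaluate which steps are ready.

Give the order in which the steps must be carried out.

12 → 4 → 6 → 2 → 10 → 3 → 1 → 8 → 5 → 7 → 9 → 11

12 is the only step with nothing outstanding, so it goes first.
Ready: 4 and 6. 4 is listed earlier → 4.
That leaves 6 as the only ready step → 6.
Now 2 and 10 have their prerequisites met. 2 is listed earlier, so 2 next.
10 needed 6, now all done → 10.
3 and 8 are both available; 3 is listed earlier → 3.
Ready: 1 and 8. 1 is listed earlier → 1.
Next only 8 has its prerequisites met → 8.
5 needed 4, 6 and 8, now all done → 5.
That leaves 7 as the only ready step → 7.
9 needed 1, 2, 4, 5, 6 and 7, now all done → 9.
Next only 11 has its prerequisites met → 11.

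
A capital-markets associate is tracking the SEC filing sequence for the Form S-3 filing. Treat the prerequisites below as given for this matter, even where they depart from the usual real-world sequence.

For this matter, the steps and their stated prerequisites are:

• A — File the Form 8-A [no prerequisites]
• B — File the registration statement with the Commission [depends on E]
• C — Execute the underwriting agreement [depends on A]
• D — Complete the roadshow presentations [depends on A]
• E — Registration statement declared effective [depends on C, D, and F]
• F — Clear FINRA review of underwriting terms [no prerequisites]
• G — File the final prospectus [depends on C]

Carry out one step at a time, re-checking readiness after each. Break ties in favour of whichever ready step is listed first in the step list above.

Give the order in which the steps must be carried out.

Nothing is required for A and F. A is listed earlier → A first.
C, D and F are all available; C is listed earlier → C.
Ready: D, F and G. D is listed earlier → D.
F and G are both available; F is listed earlier → F.
E now also ready, so the ready set is {E, G}; E is listed earlier → E.
B and G are both available; B is listed earlier → B.
G needed C, now all done → G.

A, C, D, F, E, B, G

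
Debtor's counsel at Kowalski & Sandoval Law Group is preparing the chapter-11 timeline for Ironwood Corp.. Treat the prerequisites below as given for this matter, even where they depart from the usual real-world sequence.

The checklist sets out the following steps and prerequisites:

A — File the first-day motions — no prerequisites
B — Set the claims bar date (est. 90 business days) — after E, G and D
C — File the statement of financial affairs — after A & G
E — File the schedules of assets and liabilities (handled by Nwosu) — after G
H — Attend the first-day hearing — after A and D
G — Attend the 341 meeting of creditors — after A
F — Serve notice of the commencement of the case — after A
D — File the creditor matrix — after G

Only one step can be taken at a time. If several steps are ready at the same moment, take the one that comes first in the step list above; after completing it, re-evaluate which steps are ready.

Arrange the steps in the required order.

A, G, C, E, F, D, B, H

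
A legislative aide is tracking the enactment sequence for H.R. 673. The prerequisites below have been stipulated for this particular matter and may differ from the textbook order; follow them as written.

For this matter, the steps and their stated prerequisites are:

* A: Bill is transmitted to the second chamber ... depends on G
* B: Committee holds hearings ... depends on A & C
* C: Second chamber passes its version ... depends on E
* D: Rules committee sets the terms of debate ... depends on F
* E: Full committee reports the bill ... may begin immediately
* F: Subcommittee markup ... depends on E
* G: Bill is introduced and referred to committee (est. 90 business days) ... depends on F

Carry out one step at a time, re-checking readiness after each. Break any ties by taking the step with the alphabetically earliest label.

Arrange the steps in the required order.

Only E has no prerequisites, so it is first.
Now C and F have their prerequisites met. C has the earlier label, so C next.
Next only F has its prerequisites met → F.
D and G are both available; D has the earlier label → D.
G is the only step now ready → G.
A needed G, now all done → A.
Next only B has its prerequisites met → B.

E, C, F, D, G, A, B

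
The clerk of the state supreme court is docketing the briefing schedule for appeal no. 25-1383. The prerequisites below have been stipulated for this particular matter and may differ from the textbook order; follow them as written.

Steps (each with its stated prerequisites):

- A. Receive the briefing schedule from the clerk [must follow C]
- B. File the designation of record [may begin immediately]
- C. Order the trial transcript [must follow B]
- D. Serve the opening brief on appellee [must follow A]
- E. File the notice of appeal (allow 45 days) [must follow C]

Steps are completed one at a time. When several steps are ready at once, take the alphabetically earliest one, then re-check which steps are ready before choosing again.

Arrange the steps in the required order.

Only B has no prerequisites, so it is first.
C needed B, now all done → C.
Now A and E have their prerequisites met. A has the earlier label, so A next.
D now also ready, so the ready set is {D, E}; D has the earlier label → D.
E is the only step now ready → E.

B, C, A, D, E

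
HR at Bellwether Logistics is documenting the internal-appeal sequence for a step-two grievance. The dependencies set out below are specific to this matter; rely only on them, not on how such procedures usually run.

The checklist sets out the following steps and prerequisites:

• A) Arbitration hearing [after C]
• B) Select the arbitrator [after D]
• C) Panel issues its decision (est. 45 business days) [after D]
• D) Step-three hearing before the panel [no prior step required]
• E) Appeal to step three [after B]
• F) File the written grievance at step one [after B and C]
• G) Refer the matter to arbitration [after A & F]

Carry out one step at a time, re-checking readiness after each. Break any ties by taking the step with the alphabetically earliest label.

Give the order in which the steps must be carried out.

D is the only step with nothing outstanding, so it goes first.
Now B and C have their prerequisites met. B has the earlier label, so B next.
E now also ready, so the ready set is {C, E}; C has the earlier label → C.
A, E and F are all available; A has the earlier label → A.
Ready: E and F. E has the earlier label → E.
F is the only step now ready → F.
That leaves G as the only ready step → G.

D B C A E F G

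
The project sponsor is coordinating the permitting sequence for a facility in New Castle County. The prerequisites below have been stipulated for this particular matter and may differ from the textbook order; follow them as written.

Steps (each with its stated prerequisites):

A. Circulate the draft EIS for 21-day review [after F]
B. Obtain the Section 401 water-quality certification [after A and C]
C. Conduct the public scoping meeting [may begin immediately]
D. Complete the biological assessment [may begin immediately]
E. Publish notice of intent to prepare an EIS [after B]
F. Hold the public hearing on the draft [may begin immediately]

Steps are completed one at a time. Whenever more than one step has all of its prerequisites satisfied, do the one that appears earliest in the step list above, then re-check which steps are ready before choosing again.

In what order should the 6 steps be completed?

Nothing is required for C, D and F. C is listed earlier → C first.
D and F are both available; D is listed earlier → D.
F is the only step now ready → F.
A is the only step now ready → A.
B is the only step now ready → B.
That leaves E as the only ready step → E.

C, D, F, A, B, E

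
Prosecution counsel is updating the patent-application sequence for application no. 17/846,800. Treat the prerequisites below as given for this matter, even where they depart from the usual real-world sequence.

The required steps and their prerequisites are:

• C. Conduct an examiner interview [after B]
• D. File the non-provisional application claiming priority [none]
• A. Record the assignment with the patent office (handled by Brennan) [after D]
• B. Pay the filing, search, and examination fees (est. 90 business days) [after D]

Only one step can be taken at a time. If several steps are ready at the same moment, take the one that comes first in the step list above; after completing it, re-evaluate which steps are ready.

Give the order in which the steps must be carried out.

Only D has no prerequisites, so it is first.
Ready: A and B. A is listed earlier → A.
That leaves B as the only ready step → B.
C is the only step now ready → C.

D, A, B, C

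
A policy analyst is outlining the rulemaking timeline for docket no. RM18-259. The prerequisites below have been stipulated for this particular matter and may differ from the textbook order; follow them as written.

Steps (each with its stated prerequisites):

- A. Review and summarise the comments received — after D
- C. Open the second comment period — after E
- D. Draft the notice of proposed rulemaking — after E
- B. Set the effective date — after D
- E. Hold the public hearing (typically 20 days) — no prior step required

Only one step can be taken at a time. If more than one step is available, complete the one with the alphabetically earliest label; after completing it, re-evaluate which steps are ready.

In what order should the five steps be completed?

Only E has no prerequisites, so it is first.
Ready: C and D. C has the earlier label → C.
Next only D has its prerequisites met → D.
Now A and B have their prerequisites met. A has the earlier label, so A next.
B needed D, now all done → B.

E C D A B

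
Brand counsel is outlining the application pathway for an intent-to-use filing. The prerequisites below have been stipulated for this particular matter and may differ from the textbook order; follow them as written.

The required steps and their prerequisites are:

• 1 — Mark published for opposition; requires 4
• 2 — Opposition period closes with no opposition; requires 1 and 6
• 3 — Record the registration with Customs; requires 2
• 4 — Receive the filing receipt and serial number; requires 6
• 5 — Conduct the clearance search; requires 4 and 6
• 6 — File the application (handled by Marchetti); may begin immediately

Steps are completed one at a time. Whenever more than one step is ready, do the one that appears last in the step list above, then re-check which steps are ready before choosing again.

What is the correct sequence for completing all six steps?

6 4 5 1 2 3

Only 6 has no prerequisites, so it is first.
Next only 4 has its prerequisites met → 4.
Now 5 and 1 have their prerequisites met. 5 is listed later, so 5 next.
That leaves 1 as the only ready step → 1.
2 needed 6 and 1, now all done → 2.
Next only 3 has its prerequisites met → 3.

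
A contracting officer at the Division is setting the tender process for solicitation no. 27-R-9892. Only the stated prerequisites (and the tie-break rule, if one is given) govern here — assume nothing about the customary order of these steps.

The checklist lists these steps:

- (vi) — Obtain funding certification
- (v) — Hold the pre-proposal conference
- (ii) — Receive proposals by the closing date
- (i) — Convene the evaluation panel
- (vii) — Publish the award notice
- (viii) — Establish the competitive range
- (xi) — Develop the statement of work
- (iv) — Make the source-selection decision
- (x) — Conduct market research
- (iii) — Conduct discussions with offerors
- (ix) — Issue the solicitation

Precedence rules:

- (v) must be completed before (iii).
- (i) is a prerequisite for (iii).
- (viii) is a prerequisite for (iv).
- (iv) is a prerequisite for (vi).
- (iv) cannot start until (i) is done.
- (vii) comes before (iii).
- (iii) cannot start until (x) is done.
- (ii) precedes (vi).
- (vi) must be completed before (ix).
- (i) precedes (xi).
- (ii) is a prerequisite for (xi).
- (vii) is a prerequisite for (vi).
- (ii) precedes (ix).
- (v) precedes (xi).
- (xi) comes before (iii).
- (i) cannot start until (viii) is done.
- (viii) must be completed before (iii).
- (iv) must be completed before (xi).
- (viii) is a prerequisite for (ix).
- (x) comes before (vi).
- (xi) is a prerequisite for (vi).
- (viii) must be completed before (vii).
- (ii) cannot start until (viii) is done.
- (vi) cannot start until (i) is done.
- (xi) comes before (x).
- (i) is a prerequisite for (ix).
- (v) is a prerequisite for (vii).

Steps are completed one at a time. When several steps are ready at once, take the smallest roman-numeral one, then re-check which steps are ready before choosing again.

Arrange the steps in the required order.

(v), (viii), (i), (ii), (iv), (vii), (xi), (x), (iii), (vi), (ix)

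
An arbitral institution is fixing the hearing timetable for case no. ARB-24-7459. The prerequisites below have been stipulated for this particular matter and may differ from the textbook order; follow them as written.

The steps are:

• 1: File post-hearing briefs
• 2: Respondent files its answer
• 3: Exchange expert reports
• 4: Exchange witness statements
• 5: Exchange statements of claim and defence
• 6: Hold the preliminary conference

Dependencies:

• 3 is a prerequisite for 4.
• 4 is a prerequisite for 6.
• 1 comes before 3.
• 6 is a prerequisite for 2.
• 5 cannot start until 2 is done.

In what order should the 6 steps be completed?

1 3 4 6 2 5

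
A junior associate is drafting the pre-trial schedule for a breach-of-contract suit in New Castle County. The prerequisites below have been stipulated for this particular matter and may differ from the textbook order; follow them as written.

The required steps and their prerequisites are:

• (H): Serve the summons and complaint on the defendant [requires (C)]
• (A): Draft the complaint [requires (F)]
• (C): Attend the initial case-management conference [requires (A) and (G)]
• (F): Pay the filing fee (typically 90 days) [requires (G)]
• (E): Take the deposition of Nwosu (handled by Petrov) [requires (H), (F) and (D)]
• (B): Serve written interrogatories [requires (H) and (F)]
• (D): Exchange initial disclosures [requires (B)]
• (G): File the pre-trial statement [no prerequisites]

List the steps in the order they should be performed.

(G), (F), (A), (C), (H), (B), (D), (E)

Only (G) has no prerequisites, so it is first.
(F) is the only step now ready → (F).
(A) needed (F), now all done → (A).
(C) needed (A) and (G), now all done → (C).
(H) is the only step now ready → (H).
That leaves (B) as the only ready step → (B).
That leaves (D) as the only ready step → (D).
(E) needed (H), (F) and (D), now all done → (E).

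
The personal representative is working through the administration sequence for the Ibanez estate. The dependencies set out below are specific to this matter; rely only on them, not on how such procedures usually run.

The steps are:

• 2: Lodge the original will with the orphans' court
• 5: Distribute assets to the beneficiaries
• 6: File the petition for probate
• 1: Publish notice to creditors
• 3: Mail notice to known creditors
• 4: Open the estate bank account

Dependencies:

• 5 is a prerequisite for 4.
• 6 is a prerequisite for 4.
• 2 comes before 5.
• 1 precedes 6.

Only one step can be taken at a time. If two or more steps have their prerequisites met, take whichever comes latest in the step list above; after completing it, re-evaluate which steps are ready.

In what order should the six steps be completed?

3, 1 and 2 have no prerequisites; 3 is listed later, so 3 is first.
1 and 2 are both available; 1 is listed later → 1.
Ready: 6 and 2. 6 is listed later → 6.
That leaves 2 as the only ready step → 2.
Next only 5 has its prerequisites met → 5.
Next only 4 has its prerequisites met → 4.

3, 1, 6, 2, 5, 4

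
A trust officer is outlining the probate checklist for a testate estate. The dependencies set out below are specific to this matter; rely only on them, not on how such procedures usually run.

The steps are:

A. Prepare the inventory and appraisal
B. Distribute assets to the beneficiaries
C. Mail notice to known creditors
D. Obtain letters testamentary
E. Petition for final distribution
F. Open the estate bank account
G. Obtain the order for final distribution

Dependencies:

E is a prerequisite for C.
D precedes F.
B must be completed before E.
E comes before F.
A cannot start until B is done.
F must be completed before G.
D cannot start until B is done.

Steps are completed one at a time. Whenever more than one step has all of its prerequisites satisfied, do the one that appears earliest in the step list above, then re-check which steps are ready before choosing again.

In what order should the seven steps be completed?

B has no prerequisites → B first.
Now A, D and E have their prerequisites met. A is listed earlier, so A next.
Now D and E have their prerequisites met. D is listed earlier, so D next.
E needed B, now all done → E.
C and F are both available; C is listed earlier → C.
That leaves F as the only ready step → F.
G is the only step now ready → G.

B, A, D, E, C, F, G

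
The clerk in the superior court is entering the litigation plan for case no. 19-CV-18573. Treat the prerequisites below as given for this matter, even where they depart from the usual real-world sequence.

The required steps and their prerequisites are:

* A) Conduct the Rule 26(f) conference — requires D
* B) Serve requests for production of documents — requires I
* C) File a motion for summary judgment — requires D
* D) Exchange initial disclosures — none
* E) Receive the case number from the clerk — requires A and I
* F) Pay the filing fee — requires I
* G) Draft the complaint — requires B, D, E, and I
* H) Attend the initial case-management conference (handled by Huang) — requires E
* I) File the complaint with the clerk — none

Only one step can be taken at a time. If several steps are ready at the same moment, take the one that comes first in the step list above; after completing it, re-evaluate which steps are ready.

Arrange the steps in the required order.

D A C I B E F G H

Nothing is required for D and I. D is listed earlier → D first.
A and C now also ready, so the ready set is {A, C, I}; A is listed earlier → A.
C and I are both available; C is listed earlier → C.
I is the only step now ready → I.
Now B, E and F have their prerequisites met. B is listed earlier, so B next.
Now E and F have their prerequisites met. E is listed earlier, so E next.
G and H now also ready, so the ready set is {F, G, H}; F is listed earlier → F.
Ready: G and H. G is listed earlier → G.
That leaves H as the only ready step → H.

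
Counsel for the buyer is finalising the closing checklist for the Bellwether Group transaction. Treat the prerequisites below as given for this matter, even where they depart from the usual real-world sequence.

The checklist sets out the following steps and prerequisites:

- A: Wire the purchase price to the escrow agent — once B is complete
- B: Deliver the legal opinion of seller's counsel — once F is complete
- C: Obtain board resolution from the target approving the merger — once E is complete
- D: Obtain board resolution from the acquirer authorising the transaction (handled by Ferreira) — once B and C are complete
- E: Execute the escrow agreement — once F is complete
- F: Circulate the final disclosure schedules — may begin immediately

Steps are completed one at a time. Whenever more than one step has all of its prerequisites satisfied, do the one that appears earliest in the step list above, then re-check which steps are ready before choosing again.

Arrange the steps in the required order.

Only F has no prerequisites, so it is first.
B and E are both available; B is listed earlier → B.
A now also ready, so the ready set is {A, E}; A is listed earlier → A.
E needed F, now all done → E.
C needed E, now all done → C.
D needed B and C, now all done → D.

F B A E C D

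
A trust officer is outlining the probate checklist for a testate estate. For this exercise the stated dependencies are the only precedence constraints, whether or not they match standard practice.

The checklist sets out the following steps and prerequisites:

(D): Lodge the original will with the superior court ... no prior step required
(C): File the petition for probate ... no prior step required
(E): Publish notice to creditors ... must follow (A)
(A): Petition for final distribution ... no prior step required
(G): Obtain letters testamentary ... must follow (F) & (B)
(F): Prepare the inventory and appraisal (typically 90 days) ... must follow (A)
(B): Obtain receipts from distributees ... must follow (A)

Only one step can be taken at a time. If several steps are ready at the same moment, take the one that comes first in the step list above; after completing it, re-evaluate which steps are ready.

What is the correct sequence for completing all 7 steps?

(D) (C) (A) (E) (F) (B) (G)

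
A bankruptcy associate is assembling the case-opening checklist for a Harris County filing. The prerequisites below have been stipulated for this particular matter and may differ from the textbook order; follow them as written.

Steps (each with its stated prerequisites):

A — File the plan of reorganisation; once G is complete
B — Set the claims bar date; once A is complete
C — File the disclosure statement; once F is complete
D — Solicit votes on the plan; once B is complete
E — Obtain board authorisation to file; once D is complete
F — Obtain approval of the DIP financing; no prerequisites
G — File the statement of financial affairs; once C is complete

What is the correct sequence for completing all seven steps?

F is the only step with nothing outstanding, so it goes first.
C is the only step now ready → C.
G is the only step now ready → G.
That leaves A as the only ready step → A.
That leaves B as the only ready step → B.
D needed B, now all done → D.
Next only E has its prerequisites met → E.

F C G A B D E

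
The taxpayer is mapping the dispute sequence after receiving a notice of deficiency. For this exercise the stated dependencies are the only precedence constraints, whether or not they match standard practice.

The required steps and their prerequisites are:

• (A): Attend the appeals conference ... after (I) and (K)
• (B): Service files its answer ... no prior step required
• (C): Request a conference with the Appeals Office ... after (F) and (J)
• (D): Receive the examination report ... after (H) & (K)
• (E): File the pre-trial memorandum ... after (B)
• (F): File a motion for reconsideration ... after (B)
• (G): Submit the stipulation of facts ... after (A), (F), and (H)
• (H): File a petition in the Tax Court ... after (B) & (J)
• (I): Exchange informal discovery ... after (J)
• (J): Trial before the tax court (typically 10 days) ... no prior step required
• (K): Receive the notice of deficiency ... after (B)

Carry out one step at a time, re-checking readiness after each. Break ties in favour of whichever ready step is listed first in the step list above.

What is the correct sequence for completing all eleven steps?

(B), (E), (F), (J), (C), (H), (I), (K), (A), (D), (G)

Nothing is required for (B) and (J). (B) is listed earlier → (B) first.
Ready: (E), (F), (J) and (K). (E) is listed earlier → (E).
Ready: (F), (J) and (K). (F) is listed earlier → (F).
(J) and (K) are both available; (J) is listed earlier → (J).
(C), (H) and (I) now also ready, so the ready set is {(C), (H), (I), (K)}; (C) is listed earlier → (C).
(H), (I) and (K) are all available; (H) is listed earlier → (H).
(I) and (K) are both available; (I) is listed earlier → (I).
(K) needed (B), now all done → (K).
Ready: (A) and (D). (A) is listed earlier → (A).
Now (D) and (G) have their prerequisites met. (D) is listed earlier, so (D) next.
(G) needed (A), (F) and (H), now all done → (G).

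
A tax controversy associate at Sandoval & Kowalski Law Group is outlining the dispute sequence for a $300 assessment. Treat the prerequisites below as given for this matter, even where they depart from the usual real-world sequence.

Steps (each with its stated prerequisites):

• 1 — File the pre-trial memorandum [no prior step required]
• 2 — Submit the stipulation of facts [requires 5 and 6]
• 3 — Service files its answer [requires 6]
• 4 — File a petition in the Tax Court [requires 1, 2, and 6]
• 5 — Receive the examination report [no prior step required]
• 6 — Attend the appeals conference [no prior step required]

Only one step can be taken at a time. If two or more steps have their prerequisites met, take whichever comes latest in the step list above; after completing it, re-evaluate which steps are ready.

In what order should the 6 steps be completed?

6, 5 and 1 have no prerequisites; 6 is listed later, so 6 is first.
3 now also ready, so the ready set is {5, 3, 1}; 5 is listed later → 5.
Now 3, 2 and 1 have their prerequisites met. 3 is listed later, so 3 next.
2 and 1 are both available; 2 is listed later → 2.
1 is the only step now ready → 1.
That leaves 4 as the only ready step → 4.

6, 5, 3, 2, 1, 4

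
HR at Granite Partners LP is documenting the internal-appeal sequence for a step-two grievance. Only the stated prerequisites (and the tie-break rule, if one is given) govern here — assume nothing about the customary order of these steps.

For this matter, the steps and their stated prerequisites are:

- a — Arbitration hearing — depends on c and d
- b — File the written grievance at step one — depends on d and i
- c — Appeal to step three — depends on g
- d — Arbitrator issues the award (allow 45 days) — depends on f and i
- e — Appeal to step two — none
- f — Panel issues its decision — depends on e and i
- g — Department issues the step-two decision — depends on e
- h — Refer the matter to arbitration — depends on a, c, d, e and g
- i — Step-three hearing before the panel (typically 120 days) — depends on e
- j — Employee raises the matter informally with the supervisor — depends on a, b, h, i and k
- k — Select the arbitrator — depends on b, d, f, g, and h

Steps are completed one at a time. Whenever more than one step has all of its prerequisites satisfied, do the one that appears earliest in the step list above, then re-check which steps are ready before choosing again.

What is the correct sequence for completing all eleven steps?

e has no prerequisites → e first.
Ready: g and i. g is listed earlier → g.
c now also ready, so the ready set is {c, i}; c is listed earlier → c.
That leaves i as the only ready step → i.
f is the only step now ready → f.
d needed f and i, now all done → d.
Now a and b have their prerequisites met. a is listed earlier, so a next.
h now also ready, so the ready set is {b, h}; b is listed earlier → b.
h needed a, c, d, e and g, now all done → h.
k needed b, d, f, g and h, now all done → k.
j needed a, b, h, i and k, now all done → j.

e, g, c, i, f, d, a, b, h, k, j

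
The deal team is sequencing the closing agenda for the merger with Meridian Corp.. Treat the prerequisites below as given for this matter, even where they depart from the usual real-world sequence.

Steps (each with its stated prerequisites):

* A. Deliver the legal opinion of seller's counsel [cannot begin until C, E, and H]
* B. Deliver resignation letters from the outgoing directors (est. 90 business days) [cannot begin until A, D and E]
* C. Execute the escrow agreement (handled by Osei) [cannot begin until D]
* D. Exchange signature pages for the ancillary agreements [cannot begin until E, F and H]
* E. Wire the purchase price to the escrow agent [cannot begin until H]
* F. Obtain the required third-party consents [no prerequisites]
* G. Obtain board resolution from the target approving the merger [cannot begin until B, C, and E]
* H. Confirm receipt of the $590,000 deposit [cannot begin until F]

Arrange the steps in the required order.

Only F has no prerequisites, so it is first.
H needed F, now all done → H.
E needed H, now all done → E.
D needed E, F and H, now all done → D.
C needed D, now all done → C.
A is the only step now ready → A.
B needed A, D and E, now all done → B.
G needed B, C and E, now all done → G.

F, H, E, D, C, A, B, G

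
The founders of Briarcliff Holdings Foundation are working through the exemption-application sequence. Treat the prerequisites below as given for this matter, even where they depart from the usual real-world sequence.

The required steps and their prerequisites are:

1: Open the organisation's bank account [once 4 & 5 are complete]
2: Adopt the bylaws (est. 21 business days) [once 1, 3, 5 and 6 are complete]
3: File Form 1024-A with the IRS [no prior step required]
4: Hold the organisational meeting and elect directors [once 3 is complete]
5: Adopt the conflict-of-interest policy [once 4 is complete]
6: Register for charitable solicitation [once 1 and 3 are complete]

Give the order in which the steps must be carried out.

3 is the only step with nothing outstanding, so it goes first.
4 needed 3, now all done → 4.
5 needed 4, now all done → 5.
Next only 1 has its prerequisites met → 1.
6 needed 1 and 3, now all done → 6.
Next only 2 has its prerequisites met → 2.

3 → 4 → 5 → 1 → 6 → 2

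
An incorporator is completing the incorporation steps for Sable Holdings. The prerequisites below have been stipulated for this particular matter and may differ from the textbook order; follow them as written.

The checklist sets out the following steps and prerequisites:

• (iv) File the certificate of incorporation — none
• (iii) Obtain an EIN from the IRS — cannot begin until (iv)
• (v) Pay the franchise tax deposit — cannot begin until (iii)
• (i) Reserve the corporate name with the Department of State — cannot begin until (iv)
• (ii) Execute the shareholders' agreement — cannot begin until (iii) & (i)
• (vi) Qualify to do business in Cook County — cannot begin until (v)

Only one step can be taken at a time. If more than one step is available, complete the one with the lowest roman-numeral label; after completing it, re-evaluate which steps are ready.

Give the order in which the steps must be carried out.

(iv), (i), (iii), (ii), (v), (vi)

Only (iv) has no prerequisites, so it is first.
(i) and (iii) are both available; (i) has the earlier label → (i).
(iii) is the only step now ready → (iii).
(ii) and (v) are both available; (ii) has the earlier label → (ii).
(v) needed (iii), now all done → (v).
That leaves (vi) as the only ready step → (vi).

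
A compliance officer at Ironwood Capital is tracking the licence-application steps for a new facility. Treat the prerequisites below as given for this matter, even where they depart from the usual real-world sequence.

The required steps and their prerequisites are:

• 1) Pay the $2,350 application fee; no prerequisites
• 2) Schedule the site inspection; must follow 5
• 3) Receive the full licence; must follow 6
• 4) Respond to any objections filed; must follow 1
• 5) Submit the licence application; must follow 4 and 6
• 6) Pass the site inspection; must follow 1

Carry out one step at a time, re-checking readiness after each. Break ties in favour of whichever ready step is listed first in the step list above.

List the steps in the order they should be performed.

1, 4, 6, 3, 5, 2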